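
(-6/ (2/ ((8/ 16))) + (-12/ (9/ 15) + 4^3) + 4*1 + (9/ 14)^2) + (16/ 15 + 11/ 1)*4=279829/ 2940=95.18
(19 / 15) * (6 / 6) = 19 / 15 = 1.27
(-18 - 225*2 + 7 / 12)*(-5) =28045 / 12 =2337.08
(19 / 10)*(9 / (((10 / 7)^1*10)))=1.20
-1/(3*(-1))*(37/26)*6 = 2.85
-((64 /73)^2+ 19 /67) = -375683 /357043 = -1.05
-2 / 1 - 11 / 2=-15 / 2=-7.50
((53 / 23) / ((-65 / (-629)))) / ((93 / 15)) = 33337 / 9269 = 3.60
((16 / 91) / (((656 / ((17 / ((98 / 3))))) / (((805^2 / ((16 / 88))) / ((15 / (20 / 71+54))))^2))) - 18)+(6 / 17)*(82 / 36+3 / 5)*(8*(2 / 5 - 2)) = 1292501130995496553 / 55703050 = 23203417604.52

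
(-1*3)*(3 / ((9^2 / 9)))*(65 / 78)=-5 / 6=-0.83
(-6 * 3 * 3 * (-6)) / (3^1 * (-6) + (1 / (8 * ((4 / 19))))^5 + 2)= -10871635968 / 534394813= -20.34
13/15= 0.87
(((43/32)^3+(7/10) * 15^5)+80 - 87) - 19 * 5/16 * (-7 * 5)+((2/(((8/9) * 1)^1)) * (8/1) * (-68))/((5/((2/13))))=1132538266451/2129920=531728.08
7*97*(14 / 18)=528.11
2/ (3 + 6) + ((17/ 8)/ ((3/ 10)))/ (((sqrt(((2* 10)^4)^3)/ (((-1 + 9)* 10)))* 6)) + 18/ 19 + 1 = 158293441/ 72960000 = 2.17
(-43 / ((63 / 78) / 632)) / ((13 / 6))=-108704 / 7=-15529.14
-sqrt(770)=-27.75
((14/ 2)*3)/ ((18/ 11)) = 77/ 6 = 12.83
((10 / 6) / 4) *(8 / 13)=10 / 39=0.26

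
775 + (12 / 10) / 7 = 27131 / 35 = 775.17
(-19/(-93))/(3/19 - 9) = -361/15624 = -0.02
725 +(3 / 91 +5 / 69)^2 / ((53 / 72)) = 168329943777 / 232174397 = 725.02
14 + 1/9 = 127/9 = 14.11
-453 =-453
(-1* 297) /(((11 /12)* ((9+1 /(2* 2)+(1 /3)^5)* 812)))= -78732 /1825985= -0.04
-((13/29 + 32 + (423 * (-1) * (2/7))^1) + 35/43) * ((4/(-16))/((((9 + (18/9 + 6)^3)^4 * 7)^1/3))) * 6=-3440772/4502082267638543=-0.00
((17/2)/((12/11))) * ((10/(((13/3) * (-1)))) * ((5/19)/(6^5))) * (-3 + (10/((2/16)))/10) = -23375/7682688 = -0.00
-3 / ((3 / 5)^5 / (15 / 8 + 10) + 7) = -890625 / 2080069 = -0.43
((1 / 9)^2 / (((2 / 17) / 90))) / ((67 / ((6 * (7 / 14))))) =0.42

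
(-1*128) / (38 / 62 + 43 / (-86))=-1133.71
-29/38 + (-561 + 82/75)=-1597909/2850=-560.67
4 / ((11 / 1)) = 4 / 11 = 0.36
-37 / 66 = -0.56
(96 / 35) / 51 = 32 / 595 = 0.05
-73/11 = -6.64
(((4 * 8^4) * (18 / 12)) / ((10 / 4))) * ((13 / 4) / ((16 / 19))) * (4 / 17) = 758784 / 85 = 8926.87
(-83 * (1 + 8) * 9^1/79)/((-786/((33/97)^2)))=2440449/194747482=0.01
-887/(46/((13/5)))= -50.13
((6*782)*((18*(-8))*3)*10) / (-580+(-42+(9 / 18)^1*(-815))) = 40538880 / 2059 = 19688.63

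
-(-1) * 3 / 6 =1 / 2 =0.50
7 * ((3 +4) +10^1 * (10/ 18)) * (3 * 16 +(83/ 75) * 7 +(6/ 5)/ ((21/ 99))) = 3642781/ 675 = 5396.71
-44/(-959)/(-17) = -44/16303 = -0.00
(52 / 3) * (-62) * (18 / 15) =-6448 / 5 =-1289.60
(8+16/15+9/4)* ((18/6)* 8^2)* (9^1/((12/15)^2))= 30555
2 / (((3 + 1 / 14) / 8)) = 224 / 43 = 5.21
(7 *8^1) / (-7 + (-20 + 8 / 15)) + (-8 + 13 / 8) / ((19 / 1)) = -147927 / 60344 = -2.45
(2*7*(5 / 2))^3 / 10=8575 / 2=4287.50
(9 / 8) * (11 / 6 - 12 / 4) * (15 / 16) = -315 / 256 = -1.23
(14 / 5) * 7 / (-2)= -49 / 5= -9.80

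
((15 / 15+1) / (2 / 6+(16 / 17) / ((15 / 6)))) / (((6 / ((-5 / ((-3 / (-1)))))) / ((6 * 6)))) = -5100 / 181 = -28.18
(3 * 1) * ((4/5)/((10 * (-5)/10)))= -12/25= -0.48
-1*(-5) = 5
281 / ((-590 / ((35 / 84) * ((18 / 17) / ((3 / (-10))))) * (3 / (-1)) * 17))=-1405 / 102306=-0.01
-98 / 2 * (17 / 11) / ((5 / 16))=-13328 / 55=-242.33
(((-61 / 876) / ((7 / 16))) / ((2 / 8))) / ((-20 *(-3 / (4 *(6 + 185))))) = -186416 / 22995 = -8.11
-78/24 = -13/4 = -3.25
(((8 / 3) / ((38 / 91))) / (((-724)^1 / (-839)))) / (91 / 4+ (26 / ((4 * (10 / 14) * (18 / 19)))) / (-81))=2038770 / 6234907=0.33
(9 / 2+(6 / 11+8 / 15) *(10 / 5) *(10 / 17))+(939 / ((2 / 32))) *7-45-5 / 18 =176931251 / 1683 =105128.49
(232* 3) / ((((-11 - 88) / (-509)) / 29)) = 3424552 / 33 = 103774.30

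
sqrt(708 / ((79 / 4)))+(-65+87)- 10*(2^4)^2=-2538+4*sqrt(13983) / 79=-2532.01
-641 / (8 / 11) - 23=-7235 / 8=-904.38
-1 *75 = -75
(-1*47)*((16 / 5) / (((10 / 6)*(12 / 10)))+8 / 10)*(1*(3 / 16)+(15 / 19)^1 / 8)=-12267 / 380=-32.28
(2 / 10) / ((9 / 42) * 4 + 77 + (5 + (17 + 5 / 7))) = 7 / 3520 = 0.00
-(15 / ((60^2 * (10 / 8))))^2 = -1 / 90000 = -0.00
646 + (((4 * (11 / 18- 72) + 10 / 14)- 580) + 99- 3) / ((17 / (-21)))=81383 / 51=1595.75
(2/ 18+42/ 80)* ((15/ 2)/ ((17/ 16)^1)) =229/ 51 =4.49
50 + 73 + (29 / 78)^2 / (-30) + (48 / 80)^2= 112574131 / 912600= 123.36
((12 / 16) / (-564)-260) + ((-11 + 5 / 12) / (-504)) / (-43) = -3178004303 / 12223008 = -260.00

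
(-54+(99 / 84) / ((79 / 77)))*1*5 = -83505 / 316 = -264.26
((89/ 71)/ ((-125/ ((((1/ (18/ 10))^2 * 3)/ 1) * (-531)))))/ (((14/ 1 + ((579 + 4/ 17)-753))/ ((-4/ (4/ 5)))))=89267/ 578508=0.15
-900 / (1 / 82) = -73800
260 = 260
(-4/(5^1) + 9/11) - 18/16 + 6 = 2153/440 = 4.89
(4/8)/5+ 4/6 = 23/30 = 0.77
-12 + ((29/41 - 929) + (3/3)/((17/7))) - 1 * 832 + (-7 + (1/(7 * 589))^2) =-21076880063823/11848392913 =-1778.88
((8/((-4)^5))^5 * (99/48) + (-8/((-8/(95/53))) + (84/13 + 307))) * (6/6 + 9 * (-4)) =-4179436111710641005/378781755768832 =-11033.89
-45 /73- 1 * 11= -848 /73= -11.62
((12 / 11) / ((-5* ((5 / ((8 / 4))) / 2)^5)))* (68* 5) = -835584 / 34375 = -24.31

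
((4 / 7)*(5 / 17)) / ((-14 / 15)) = -150 / 833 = -0.18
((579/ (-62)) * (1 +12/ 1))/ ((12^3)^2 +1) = -0.00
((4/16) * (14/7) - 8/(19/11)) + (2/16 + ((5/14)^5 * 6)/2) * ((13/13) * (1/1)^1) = -40763727/10218656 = -3.99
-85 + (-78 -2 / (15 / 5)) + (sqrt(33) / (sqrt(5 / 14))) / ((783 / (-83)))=-491 / 3 -83* sqrt(2310) / 3915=-164.69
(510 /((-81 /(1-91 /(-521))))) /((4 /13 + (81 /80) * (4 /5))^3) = -25397320000000 /4794637976151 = -5.30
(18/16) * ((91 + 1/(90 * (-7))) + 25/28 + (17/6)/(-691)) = 80002483/773920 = 103.37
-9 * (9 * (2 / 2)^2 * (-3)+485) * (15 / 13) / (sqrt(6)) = -10305 * sqrt(6) / 13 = -1941.69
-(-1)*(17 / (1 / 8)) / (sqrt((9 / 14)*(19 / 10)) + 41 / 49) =-5464480 / 25033 + 279888*sqrt(665) / 25033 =70.03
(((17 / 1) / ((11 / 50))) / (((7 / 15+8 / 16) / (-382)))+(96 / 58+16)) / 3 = -10172.80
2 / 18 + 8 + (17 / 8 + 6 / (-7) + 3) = 6239 / 504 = 12.38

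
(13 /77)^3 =2197 /456533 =0.00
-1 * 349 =-349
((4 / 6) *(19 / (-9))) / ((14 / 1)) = -0.10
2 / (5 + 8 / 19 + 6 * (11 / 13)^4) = 1085318 / 4610857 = 0.24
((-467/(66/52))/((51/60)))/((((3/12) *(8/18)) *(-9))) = 242840/561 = 432.87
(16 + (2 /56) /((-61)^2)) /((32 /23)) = 38341207 /3334016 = 11.50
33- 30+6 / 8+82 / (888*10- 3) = 133483 / 35508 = 3.76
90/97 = 0.93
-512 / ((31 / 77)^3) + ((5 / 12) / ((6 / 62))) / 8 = -67313912443 / 8579808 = -7845.62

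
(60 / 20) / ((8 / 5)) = 15 / 8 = 1.88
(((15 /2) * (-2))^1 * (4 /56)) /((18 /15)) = -25 /28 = -0.89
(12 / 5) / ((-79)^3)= -12 / 2465195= -0.00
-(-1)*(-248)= -248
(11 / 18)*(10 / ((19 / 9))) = 55 / 19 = 2.89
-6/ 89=-0.07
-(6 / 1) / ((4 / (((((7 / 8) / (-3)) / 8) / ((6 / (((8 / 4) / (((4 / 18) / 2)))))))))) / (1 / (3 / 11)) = 63 / 1408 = 0.04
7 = 7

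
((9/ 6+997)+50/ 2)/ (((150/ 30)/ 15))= 6141/ 2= 3070.50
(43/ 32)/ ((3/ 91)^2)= 356083/ 288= 1236.40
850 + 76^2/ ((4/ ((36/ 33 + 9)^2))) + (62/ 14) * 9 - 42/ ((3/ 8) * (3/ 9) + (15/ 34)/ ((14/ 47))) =17412839635/ 117733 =147901.10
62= 62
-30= -30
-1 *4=-4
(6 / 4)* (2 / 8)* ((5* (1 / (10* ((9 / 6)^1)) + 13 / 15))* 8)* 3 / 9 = 14 / 3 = 4.67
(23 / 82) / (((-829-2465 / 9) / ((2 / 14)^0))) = -207 / 813932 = -0.00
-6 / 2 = -3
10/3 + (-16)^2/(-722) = 3226/1083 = 2.98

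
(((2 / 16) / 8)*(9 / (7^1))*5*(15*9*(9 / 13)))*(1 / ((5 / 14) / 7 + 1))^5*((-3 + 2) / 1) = -2206333462725 / 301411259318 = -7.32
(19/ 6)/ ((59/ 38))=361/ 177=2.04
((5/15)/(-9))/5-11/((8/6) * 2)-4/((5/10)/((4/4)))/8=-5543/1080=-5.13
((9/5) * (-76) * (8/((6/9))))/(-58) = 4104/145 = 28.30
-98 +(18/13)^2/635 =-10516546/107315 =-98.00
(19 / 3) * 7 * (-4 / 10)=-266 / 15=-17.73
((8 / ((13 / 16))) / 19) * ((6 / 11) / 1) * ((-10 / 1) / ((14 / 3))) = -11520 / 19019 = -0.61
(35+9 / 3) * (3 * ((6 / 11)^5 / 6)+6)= 36867372 / 161051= 228.92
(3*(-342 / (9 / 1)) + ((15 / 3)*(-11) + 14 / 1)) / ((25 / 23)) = -713 / 5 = -142.60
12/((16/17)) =51/4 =12.75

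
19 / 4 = 4.75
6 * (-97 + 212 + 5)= 720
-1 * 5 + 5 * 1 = 0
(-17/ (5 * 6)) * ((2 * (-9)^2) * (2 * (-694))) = 637092/ 5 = 127418.40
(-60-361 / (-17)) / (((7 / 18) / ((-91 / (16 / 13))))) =1002339 / 136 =7370.14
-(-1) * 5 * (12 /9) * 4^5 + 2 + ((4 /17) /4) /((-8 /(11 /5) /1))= 13930447 /2040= 6828.65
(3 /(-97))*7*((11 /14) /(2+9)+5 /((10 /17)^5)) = -15.39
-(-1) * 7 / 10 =0.70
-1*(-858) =858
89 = 89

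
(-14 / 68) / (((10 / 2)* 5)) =-7 / 850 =-0.01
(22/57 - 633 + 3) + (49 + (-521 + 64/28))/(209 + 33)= -30490844/48279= -631.56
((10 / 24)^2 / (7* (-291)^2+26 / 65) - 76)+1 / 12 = -32400665959 / 426792528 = -75.92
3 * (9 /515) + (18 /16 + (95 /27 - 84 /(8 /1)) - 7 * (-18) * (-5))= -70726843 /111240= -635.80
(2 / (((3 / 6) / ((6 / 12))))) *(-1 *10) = -20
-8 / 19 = -0.42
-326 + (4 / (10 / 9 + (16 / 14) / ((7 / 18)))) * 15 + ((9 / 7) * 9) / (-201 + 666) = -301484369 / 968905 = -311.16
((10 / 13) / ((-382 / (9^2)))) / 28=-405 / 69524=-0.01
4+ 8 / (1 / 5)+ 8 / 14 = 312 / 7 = 44.57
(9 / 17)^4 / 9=729 / 83521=0.01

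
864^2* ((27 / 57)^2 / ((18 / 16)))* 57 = 161243136 / 19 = 8486480.84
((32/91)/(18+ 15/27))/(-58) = -144/440713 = -0.00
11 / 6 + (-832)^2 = 4153355 / 6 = 692225.83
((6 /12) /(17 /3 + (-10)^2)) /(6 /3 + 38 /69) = 207 /111584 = 0.00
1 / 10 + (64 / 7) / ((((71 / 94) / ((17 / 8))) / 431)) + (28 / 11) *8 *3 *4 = 11330.79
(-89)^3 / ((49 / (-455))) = 45822985 / 7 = 6546140.71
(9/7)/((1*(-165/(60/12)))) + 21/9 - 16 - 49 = -14485/231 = -62.71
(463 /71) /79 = 463 /5609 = 0.08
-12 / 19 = -0.63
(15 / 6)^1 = 5 / 2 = 2.50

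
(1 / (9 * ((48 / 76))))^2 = 361 / 11664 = 0.03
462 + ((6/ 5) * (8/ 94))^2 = 25514526/ 55225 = 462.01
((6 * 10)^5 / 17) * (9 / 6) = 1166400000 / 17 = 68611764.71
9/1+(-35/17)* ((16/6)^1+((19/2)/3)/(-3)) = 1739/306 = 5.68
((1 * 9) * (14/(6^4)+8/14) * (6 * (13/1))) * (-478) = -8205587/42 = -195371.12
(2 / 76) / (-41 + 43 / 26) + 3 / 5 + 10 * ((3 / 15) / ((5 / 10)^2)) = 835726 / 97185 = 8.60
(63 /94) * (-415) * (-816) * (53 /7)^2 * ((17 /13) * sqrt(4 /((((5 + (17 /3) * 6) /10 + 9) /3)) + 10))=72769841640 * sqrt(20210) /183911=56250563.93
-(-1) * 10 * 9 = 90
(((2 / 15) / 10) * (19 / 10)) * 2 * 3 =19 / 125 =0.15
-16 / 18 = -8 / 9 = -0.89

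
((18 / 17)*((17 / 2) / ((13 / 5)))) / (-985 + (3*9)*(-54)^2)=45 / 1010711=0.00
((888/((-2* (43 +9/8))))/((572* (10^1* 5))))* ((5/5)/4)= -111/1261975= -0.00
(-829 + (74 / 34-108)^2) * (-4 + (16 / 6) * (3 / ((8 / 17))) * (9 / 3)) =140850540 / 289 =487372.11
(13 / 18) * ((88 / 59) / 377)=44 / 15399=0.00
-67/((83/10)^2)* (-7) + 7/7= 53789/6889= 7.81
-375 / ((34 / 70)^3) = -16078125 / 4913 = -3272.57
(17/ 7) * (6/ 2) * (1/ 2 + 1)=153/ 14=10.93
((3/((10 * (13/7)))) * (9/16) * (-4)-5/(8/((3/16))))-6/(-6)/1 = 4321/8320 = 0.52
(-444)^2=197136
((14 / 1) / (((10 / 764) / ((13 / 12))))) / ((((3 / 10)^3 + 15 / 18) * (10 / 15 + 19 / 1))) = 10428600 / 152279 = 68.48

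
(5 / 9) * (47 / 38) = 235 / 342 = 0.69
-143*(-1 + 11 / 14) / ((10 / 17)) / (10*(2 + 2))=7293 / 5600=1.30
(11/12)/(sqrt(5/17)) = 11* sqrt(85)/60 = 1.69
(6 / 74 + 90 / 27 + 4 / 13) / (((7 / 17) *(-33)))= -91307 / 333333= -0.27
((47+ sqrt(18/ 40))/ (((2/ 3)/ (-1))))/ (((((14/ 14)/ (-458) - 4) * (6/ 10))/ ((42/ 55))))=4809 * sqrt(5)/ 33605+ 3206/ 143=22.74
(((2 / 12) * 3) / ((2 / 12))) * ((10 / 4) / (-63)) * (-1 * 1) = 0.12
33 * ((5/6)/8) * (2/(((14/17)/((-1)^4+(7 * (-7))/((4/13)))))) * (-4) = 591855/112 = 5284.42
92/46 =2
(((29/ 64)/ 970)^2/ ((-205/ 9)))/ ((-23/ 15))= 22707/ 3634252595200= 0.00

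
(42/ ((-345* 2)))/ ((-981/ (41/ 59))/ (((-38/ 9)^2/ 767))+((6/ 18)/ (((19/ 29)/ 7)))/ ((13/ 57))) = 5387564/ 5374411588955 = 0.00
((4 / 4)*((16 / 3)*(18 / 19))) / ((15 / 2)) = 64 / 95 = 0.67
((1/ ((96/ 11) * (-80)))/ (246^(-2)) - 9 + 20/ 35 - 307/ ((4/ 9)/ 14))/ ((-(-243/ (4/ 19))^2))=43749911/ 5968672920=0.01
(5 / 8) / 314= 5 / 2512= 0.00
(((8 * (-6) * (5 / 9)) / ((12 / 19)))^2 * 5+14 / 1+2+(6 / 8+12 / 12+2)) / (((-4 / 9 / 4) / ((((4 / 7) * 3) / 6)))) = -2894399 / 126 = -22971.42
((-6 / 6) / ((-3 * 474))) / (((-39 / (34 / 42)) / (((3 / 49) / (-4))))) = 17 / 76088376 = 0.00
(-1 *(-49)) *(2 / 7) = 14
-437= -437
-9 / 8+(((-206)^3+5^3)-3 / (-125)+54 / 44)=-96158599611 / 11000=-8741690.87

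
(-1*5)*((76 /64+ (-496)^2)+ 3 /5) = -19681423 /16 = -1230088.94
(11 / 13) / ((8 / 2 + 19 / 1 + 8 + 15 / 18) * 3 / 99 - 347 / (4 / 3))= -4356 / 1334801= -0.00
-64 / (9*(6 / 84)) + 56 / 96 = -3563 / 36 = -98.97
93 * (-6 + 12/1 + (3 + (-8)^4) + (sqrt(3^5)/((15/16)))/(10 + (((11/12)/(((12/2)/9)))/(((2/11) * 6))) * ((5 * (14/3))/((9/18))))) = 321408 * sqrt(3)/24775 + 381765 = 381787.47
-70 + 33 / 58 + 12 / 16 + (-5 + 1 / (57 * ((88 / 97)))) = -10715125 / 145464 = -73.66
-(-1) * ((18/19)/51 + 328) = 105950/323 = 328.02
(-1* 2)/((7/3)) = -0.86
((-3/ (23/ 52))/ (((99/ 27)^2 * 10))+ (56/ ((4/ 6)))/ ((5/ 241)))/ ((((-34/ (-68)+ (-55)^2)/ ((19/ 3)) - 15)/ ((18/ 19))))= 135212040/ 16311163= 8.29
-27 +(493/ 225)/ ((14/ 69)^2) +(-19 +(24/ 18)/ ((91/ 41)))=1495283/ 191100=7.82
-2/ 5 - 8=-42/ 5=-8.40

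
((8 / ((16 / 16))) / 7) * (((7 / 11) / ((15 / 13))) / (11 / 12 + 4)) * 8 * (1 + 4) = 3328 / 649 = 5.13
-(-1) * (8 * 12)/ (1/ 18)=1728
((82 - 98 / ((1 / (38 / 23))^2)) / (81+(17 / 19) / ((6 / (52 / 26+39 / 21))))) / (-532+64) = 0.00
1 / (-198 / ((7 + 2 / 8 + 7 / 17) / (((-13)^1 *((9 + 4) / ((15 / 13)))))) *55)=521 / 108461496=0.00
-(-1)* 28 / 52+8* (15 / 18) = 281 / 39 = 7.21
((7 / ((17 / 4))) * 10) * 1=280 / 17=16.47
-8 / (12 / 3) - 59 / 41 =-141 / 41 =-3.44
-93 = -93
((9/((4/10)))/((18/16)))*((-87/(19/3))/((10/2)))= -1044/19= -54.95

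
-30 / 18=-5 / 3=-1.67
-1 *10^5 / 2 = -50000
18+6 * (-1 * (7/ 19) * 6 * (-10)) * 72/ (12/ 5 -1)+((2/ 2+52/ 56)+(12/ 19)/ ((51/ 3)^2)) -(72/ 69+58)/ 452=683385887860/ 99897763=6840.85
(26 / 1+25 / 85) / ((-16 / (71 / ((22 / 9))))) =-47.73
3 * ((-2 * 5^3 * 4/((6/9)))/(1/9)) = -40500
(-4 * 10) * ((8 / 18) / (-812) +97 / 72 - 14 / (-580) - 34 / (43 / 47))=12497127 / 8729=1431.68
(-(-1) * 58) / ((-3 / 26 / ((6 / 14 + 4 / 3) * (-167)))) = 9317932 / 63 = 147903.68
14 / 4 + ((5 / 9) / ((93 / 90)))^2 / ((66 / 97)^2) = 77692577 / 18837522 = 4.12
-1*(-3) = 3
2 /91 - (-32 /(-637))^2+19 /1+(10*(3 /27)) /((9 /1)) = 629175595 /32867289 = 19.14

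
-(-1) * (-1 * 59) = -59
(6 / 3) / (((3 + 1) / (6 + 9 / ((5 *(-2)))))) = 51 / 20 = 2.55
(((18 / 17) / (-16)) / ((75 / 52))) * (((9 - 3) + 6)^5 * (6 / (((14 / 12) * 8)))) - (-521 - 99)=-19990508 / 2975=-6719.50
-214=-214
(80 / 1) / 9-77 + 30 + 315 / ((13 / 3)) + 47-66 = 1823 / 117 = 15.58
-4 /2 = -2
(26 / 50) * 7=91 / 25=3.64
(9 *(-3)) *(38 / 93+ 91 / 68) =-99423 / 2108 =-47.16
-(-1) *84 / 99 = 28 / 33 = 0.85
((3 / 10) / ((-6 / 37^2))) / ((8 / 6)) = -4107 / 80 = -51.34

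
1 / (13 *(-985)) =-1 / 12805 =-0.00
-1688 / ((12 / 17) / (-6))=14348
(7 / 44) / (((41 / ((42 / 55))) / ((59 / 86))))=8673 / 4266460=0.00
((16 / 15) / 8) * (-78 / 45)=-52 / 225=-0.23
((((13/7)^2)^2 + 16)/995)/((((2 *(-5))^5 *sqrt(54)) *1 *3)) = -66977 *sqrt(6)/12900573000000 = -0.00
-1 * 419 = -419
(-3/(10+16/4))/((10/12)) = -9/35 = -0.26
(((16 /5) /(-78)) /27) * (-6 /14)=8 /12285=0.00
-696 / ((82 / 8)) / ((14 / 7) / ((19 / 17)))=-26448 / 697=-37.95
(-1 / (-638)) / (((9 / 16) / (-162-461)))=-4984 / 2871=-1.74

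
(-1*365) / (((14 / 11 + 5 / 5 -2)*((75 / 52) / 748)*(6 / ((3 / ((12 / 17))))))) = -491638.24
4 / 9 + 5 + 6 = 103 / 9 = 11.44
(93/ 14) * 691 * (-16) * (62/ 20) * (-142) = 1131542904/ 35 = 32329797.26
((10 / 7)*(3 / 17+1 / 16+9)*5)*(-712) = -798775 / 17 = -46986.76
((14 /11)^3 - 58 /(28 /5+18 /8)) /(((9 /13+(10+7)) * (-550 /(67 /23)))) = 242388848 /151997371625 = 0.00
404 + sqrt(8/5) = 2* sqrt(10)/5 + 404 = 405.26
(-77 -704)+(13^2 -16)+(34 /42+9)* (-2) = -13600 /21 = -647.62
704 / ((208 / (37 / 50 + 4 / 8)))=1364 / 325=4.20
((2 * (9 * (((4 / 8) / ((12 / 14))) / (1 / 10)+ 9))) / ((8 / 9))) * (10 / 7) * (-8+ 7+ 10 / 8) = 12015 / 112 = 107.28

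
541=541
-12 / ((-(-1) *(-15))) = 0.80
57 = 57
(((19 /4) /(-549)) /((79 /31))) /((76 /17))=-527 /693936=-0.00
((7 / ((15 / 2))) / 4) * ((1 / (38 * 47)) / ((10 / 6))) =7 / 89300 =0.00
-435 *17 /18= -2465 /6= -410.83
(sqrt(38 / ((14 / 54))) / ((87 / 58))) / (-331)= -2 * sqrt(798) / 2317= -0.02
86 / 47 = 1.83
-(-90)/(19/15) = 1350/19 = 71.05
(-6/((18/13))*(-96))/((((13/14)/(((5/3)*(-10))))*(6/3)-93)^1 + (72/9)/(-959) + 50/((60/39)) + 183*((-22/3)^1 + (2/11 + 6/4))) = -219419200/577477073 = -0.38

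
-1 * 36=-36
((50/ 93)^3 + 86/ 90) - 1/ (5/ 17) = -1841206/ 804357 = -2.29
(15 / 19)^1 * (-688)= -10320 / 19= -543.16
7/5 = 1.40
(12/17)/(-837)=-4/4743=-0.00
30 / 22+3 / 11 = 18 / 11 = 1.64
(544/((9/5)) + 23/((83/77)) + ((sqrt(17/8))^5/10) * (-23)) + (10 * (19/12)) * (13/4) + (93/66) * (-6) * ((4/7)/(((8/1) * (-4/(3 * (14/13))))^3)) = 6932678517365/18486014976 - 6647 * sqrt(34)/2560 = 359.88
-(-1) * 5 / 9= 5 / 9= 0.56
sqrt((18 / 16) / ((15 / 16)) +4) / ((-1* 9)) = -sqrt(130) / 45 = -0.25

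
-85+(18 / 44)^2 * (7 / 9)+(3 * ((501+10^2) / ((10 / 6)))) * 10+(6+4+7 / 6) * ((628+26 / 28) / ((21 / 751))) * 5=22527569930 / 17787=1266518.80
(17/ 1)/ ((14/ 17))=289/ 14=20.64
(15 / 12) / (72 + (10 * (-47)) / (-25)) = 0.01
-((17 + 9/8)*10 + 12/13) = -9473/52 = -182.17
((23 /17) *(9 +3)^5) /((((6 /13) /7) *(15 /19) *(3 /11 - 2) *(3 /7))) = -742629888 /85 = -8736822.21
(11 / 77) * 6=6 / 7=0.86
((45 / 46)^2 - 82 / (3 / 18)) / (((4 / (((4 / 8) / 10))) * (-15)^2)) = -346349 / 12696000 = -0.03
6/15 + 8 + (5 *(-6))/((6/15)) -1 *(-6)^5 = 38547/5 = 7709.40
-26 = -26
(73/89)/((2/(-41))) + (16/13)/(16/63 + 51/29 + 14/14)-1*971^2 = -375264790473/398008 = -942857.41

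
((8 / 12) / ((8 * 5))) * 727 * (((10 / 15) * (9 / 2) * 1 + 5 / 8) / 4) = 21083 / 1920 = 10.98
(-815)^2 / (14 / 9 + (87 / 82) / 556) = 272550115800 / 639071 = 426478.62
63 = 63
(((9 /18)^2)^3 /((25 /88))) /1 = 11 /200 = 0.06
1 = 1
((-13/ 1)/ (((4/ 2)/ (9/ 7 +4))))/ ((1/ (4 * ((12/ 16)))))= -1443/ 14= -103.07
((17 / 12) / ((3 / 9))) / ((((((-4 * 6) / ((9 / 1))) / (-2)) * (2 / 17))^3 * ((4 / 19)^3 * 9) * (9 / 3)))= 4370.66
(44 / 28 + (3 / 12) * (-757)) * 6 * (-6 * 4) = 189180 / 7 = 27025.71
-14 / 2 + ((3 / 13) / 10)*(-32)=-503 / 65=-7.74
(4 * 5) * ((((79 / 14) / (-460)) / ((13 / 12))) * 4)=-1896 / 2093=-0.91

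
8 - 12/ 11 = 76/ 11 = 6.91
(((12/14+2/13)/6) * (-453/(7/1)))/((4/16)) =-27784/637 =-43.62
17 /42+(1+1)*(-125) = -10483 /42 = -249.60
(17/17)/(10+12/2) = 0.06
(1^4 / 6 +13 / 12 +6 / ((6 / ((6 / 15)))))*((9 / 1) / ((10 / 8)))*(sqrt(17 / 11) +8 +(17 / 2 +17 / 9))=27*sqrt(187) / 25 +10923 / 50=233.23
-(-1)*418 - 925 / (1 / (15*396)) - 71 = -5494153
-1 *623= -623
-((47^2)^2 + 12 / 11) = -53676503 / 11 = -4879682.09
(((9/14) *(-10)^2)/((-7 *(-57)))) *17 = 2550/931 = 2.74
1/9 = 0.11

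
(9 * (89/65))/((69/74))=19758/1495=13.22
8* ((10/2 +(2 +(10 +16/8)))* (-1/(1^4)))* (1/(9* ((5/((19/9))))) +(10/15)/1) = -43928/405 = -108.46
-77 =-77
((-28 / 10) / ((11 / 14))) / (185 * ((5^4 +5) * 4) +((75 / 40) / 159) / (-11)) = -83104 / 10871783975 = -0.00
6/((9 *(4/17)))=17/6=2.83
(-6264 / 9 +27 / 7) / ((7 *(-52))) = 4845 / 2548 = 1.90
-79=-79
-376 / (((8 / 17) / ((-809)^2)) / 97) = -50724240943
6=6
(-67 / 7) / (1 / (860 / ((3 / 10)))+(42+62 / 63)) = -5185800 / 23288989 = -0.22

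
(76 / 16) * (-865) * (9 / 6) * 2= -49305 / 4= -12326.25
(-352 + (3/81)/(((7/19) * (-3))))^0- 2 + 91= 90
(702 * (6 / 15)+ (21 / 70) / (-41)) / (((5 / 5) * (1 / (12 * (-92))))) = -12709800 / 41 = -309995.12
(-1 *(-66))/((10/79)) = 2607/5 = 521.40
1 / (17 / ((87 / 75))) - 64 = -27171 / 425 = -63.93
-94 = -94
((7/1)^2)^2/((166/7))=16807/166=101.25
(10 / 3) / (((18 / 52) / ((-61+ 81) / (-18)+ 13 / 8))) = 2405 / 486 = 4.95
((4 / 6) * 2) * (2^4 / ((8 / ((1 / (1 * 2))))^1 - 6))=2.13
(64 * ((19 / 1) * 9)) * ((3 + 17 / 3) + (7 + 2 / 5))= 879168 / 5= 175833.60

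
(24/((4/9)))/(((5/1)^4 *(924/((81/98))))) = 0.00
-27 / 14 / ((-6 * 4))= 9 / 112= 0.08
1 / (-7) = -1 / 7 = -0.14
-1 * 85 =-85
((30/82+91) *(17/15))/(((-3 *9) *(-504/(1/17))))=1873/4184460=0.00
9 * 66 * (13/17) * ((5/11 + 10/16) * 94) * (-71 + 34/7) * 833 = -5079343815/2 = -2539671907.50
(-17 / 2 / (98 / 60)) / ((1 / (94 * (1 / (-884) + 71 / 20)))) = -1105863 / 637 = -1736.05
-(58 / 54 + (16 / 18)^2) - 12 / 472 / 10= -178423 / 95580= -1.87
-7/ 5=-1.40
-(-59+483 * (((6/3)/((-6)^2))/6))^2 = -2973.28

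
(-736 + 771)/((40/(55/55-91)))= -315/4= -78.75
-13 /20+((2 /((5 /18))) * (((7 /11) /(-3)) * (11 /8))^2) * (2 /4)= -11 /32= -0.34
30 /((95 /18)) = 108 /19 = 5.68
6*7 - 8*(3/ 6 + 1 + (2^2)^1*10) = -290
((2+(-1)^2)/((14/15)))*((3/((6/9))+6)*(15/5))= 405/4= 101.25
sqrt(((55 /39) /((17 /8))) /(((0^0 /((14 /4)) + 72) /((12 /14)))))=2 * sqrt(50830) /5083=0.09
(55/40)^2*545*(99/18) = 725395/128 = 5667.15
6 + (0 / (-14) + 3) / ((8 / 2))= 27 / 4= 6.75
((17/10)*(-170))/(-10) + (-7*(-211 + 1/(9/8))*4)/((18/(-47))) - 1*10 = -12427471/810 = -15342.56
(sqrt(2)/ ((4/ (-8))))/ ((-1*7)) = 2*sqrt(2)/ 7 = 0.40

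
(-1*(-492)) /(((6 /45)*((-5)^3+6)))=-3690 /119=-31.01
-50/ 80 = -5/ 8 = -0.62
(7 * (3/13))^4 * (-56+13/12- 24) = -61391169/114244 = -537.37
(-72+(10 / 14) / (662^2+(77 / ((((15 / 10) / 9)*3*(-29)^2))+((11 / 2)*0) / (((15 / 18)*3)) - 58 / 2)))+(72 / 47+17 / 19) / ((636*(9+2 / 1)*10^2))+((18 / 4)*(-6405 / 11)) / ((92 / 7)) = -3353075341481676698549 / 12356324283916628400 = -271.37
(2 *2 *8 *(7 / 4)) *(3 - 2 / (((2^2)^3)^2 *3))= 129017 / 768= 167.99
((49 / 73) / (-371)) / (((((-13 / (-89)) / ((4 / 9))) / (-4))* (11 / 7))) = 69776 / 4979403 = 0.01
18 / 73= 0.25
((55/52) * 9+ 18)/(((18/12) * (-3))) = -159/26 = -6.12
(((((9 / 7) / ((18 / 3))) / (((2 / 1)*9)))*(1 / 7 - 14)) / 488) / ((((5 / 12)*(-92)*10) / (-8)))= -97 / 13749400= -0.00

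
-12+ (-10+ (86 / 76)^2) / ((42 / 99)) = -658095 / 20216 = -32.55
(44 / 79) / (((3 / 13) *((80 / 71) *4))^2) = 9371219 / 18201600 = 0.51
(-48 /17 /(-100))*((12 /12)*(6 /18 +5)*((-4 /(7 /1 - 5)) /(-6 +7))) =-128 /425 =-0.30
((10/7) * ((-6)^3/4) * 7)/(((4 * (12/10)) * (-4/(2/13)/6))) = 675/26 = 25.96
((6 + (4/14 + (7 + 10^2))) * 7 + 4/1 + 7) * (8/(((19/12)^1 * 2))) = 38592/19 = 2031.16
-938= -938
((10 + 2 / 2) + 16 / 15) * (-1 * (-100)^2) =-362000 / 3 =-120666.67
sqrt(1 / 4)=1 / 2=0.50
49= 49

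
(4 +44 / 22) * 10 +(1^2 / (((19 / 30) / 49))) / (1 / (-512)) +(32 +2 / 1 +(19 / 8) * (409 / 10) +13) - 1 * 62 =-59995151 / 1520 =-39470.49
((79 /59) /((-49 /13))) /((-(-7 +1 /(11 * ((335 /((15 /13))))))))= -9839687 /193882024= -0.05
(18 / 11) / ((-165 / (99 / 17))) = -54 / 935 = -0.06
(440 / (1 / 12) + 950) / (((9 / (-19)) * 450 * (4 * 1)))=-11837 / 1620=-7.31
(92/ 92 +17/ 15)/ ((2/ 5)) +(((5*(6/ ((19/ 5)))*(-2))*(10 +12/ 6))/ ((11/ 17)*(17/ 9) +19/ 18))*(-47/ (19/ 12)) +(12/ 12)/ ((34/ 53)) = 3738219503/ 1509702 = 2476.13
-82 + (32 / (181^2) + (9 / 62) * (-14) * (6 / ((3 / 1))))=-87405356 / 1015591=-86.06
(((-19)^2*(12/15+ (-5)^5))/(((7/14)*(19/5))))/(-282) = 98933/47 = 2104.96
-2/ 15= -0.13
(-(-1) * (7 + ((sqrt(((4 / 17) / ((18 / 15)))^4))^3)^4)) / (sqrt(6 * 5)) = 671092316289340129056086075422694163338407 * sqrt(30) / 2876109926954314834526083180382974985736030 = 1.28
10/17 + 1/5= 67/85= 0.79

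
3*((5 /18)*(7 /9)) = 35 /54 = 0.65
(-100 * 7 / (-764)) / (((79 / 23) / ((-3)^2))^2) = 7498575 / 1192031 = 6.29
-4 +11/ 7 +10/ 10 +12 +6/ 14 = 11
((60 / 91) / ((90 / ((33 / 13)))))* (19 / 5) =418 / 5915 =0.07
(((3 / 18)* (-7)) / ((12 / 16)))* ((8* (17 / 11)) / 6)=-952 / 297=-3.21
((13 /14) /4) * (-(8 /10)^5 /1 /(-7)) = 1664 /153125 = 0.01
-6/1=-6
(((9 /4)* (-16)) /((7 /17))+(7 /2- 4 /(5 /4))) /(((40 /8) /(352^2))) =-377845248 /175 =-2159115.70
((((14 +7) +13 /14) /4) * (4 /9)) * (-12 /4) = -307 /42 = -7.31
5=5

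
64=64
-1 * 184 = -184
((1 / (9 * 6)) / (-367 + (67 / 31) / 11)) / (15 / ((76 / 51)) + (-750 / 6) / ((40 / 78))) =6479 / 29989180800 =0.00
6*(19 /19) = 6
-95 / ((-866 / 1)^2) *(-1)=95 / 749956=0.00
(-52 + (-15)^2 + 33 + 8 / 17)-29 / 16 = 55667 / 272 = 204.66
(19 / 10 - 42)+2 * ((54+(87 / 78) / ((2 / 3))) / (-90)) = -32243 / 780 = -41.34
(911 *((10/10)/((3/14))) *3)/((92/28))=89278/23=3881.65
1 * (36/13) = 36/13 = 2.77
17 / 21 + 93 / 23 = 2344 / 483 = 4.85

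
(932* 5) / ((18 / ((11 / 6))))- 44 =11627 / 27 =430.63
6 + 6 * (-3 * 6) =-102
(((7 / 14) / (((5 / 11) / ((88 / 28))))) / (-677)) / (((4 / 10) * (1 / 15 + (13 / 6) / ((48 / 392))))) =-10890 / 15150583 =-0.00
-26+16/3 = -62/3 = -20.67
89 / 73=1.22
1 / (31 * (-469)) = -0.00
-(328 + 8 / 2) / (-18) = 18.44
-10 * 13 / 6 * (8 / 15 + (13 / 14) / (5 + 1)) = -3757 / 252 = -14.91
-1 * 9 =-9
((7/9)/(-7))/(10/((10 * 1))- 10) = 1/81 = 0.01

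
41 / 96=0.43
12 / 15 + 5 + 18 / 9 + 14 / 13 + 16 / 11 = 7387 / 715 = 10.33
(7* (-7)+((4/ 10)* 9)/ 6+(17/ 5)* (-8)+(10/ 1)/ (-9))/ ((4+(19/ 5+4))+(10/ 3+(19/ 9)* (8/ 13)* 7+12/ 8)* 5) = -0.94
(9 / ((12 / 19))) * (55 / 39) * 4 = 80.38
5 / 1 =5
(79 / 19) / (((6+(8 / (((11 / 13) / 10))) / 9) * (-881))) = -7821 / 27351526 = -0.00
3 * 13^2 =507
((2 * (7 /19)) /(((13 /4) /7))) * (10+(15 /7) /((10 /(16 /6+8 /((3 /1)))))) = 336 /19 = 17.68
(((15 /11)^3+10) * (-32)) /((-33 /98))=52324160 /43923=1191.27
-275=-275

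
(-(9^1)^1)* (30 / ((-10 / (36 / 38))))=486 / 19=25.58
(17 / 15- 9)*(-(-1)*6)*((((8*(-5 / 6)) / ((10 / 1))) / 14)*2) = 4.50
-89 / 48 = -1.85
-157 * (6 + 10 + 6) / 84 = -1727 / 42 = -41.12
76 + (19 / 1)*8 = 228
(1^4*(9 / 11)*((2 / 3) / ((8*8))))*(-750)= -1125 / 176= -6.39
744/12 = 62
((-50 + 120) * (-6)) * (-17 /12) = 595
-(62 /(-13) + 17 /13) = 3.46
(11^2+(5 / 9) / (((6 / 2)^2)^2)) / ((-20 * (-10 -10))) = 44107 / 145800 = 0.30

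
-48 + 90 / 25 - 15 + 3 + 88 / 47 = -12814 / 235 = -54.53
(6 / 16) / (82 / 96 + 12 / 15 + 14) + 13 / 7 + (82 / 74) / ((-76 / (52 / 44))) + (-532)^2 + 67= 230290572004393 / 813480668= 283092.86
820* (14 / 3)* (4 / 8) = 5740 / 3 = 1913.33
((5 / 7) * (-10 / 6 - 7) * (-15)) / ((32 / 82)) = 13325 / 56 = 237.95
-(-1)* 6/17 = 6/17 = 0.35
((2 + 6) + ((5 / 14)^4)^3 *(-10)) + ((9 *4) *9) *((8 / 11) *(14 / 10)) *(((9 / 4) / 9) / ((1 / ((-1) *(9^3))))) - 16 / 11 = -93725922454679016707 / 1559082590320640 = -60116.07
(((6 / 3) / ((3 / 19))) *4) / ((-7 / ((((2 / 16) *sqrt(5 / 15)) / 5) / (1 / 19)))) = -361 *sqrt(3) / 315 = -1.98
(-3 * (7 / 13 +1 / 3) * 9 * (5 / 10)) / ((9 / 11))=-187 / 13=-14.38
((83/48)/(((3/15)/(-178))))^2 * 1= 1364194225/576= 2368392.75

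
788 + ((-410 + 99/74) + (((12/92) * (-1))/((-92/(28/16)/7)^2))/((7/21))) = 43716302163/115245824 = 379.33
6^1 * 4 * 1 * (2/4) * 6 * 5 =360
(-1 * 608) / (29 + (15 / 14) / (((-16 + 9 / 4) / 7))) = -6688 / 313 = -21.37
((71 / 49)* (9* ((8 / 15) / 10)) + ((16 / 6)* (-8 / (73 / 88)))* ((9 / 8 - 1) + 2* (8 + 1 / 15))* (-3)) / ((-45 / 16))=-5387121088 / 12072375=-446.24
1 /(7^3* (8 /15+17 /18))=90 /45619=0.00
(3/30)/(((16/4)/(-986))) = -493/20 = -24.65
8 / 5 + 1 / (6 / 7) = 83 / 30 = 2.77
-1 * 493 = -493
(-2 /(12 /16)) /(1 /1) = -8 /3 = -2.67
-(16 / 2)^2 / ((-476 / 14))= 1.88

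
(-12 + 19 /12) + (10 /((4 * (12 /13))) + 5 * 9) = 37.29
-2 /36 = -1 /18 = -0.06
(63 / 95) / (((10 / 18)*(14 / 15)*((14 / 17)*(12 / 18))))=12393 / 5320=2.33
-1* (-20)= 20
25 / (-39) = -25 / 39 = -0.64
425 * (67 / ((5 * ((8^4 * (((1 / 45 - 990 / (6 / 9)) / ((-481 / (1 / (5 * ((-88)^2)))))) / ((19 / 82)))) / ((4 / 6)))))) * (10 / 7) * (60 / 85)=416755535625 / 153427904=2716.30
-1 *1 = -1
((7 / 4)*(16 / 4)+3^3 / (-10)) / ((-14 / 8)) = -86 / 35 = -2.46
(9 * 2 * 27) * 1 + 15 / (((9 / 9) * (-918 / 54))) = 8247 / 17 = 485.12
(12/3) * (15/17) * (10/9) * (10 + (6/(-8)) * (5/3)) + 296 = 330.31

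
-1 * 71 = -71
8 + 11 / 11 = 9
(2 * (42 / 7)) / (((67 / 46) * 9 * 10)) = 92 / 1005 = 0.09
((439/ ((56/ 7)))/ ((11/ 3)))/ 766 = 1317/ 67408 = 0.02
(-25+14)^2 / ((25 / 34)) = 4114 / 25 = 164.56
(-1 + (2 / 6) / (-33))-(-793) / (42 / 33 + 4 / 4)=861077 / 2475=347.91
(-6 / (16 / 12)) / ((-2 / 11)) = 99 / 4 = 24.75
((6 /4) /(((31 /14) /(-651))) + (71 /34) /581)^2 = 75889239142249 /390220516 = 194477.83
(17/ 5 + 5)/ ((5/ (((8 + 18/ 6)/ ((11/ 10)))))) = 84/ 5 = 16.80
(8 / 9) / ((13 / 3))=8 / 39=0.21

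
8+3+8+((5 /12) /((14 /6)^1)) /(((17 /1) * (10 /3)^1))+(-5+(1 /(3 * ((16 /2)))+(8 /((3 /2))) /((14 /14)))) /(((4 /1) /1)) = 72721 /3808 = 19.10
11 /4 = 2.75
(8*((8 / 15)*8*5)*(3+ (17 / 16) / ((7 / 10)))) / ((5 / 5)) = 16192 / 21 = 771.05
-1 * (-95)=95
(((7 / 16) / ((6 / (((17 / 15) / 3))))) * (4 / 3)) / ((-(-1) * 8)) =119 / 25920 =0.00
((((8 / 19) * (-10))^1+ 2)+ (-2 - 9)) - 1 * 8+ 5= -308 / 19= -16.21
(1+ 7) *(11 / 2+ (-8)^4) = 32812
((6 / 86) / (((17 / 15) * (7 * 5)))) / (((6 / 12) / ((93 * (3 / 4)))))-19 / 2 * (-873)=42439095 / 5117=8293.75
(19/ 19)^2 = 1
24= 24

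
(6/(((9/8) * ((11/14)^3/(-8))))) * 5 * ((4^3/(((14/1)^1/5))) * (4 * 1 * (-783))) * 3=125720985600/1331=94456037.27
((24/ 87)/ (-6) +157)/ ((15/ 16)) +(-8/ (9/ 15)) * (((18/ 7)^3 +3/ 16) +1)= -13450159/ 179046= -75.12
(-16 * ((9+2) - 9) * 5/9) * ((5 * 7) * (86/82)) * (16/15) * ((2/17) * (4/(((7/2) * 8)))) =-220160/18819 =-11.70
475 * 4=1900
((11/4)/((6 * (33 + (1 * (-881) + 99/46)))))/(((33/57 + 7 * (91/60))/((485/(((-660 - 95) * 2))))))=2331395/149971861234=0.00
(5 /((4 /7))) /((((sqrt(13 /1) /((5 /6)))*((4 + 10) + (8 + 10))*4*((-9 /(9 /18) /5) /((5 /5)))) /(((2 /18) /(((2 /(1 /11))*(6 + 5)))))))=-875*sqrt(13) /1565650944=-0.00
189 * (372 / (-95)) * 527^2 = -19526570532 / 95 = -205542847.71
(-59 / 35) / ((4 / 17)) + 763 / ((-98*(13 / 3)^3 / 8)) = -348433 / 43940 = -7.93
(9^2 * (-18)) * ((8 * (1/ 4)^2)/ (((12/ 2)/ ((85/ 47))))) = -20655/ 94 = -219.73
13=13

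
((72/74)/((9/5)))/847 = 20/31339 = 0.00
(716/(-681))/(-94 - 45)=716/94659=0.01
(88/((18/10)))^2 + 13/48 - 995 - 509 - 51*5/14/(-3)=8096449/9072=892.47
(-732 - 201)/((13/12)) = -11196/13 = -861.23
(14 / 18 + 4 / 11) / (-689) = -113 / 68211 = -0.00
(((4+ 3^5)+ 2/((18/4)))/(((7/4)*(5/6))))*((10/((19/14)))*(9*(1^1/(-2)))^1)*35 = -3741360/19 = -196913.68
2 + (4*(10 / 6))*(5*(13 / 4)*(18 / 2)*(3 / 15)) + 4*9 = 233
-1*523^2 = -273529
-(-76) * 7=532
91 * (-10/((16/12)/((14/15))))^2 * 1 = 4459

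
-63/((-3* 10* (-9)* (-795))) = 7/23850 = 0.00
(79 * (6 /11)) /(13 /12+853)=0.05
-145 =-145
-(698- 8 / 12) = -2092 / 3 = -697.33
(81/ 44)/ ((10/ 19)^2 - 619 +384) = -3249/ 414260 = -0.01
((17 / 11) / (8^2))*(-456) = -969 / 88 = -11.01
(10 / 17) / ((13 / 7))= 70 / 221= 0.32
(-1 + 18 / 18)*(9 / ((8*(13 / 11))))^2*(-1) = 0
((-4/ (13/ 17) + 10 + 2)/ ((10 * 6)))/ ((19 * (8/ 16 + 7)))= 44/ 55575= 0.00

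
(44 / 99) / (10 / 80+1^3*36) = 32 / 2601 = 0.01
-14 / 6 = -7 / 3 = -2.33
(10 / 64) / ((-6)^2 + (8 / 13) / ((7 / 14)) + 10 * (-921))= -65 / 3815872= -0.00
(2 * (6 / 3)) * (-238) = -952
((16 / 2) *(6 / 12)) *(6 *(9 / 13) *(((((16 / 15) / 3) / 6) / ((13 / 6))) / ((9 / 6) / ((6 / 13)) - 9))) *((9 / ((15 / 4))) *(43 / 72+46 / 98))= -963328 / 4761575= -0.20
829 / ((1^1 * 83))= 9.99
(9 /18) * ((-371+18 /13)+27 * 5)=-1525 /13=-117.31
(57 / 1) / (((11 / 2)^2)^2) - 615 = -9003303 / 14641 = -614.94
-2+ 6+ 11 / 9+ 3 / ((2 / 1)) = 6.72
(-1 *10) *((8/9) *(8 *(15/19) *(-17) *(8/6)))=217600/171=1272.51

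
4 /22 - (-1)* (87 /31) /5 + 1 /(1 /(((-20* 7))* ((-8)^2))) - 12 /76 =-8959.41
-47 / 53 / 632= -47 / 33496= -0.00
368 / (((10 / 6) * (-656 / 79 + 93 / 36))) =-1046592 / 27115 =-38.60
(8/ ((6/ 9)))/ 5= 12/ 5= 2.40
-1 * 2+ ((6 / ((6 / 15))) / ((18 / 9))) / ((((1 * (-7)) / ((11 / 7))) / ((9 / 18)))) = -2.84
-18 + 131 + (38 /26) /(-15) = 22016 /195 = 112.90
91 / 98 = 13 / 14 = 0.93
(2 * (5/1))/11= 0.91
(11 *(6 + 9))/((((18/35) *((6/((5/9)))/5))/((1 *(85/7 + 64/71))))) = 14856875/7668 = 1937.52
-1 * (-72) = 72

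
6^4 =1296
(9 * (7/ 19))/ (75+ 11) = 63/ 1634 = 0.04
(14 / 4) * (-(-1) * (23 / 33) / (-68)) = -161 / 4488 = -0.04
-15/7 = -2.14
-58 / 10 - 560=-2829 / 5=-565.80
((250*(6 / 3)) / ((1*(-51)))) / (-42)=250 / 1071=0.23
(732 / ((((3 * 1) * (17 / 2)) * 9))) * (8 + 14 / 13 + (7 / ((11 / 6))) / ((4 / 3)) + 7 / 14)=289384 / 7293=39.68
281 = 281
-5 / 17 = -0.29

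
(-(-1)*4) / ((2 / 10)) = 20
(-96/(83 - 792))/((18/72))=384/709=0.54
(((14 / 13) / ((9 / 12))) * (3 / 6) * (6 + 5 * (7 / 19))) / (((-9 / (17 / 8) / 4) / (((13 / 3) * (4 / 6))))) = -70924 / 4617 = -15.36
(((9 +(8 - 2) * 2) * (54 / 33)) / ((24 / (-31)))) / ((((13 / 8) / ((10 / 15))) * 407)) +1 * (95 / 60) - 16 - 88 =-102.46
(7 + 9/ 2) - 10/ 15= 65/ 6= 10.83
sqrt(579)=24.06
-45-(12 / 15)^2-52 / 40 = -2347 / 50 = -46.94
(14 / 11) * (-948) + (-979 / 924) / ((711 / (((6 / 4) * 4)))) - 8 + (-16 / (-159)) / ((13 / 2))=-91626474755 / 75441366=-1214.54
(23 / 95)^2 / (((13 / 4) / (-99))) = -209484 / 117325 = -1.79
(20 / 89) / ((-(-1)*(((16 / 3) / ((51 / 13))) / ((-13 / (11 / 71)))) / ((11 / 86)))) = -54315 / 30616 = -1.77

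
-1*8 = -8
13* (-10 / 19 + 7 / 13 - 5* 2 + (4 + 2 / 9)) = -12817 / 171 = -74.95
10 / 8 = 5 / 4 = 1.25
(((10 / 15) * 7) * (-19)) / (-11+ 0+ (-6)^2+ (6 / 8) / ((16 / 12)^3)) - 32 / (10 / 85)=-5356592 / 19443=-275.50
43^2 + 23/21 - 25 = 38327/21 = 1825.10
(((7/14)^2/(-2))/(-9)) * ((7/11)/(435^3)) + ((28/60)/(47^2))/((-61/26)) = -790992860357/8784529453953000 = -0.00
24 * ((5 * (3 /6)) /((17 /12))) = 720 /17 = 42.35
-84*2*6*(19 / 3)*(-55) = 351120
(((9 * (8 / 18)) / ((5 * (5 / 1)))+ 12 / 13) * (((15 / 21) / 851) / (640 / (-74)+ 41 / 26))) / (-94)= 0.00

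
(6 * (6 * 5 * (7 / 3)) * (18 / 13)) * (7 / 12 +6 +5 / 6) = 56070 / 13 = 4313.08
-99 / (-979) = 9 / 89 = 0.10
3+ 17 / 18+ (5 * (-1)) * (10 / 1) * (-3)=2771 / 18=153.94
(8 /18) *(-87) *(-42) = 1624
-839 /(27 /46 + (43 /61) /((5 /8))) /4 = -5885585 /48118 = -122.32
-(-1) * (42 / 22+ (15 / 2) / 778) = 32841 / 17116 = 1.92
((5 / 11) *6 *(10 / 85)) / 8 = 15 / 374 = 0.04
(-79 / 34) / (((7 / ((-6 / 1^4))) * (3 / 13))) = 8.63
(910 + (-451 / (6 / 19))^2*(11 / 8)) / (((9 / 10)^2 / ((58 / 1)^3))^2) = 9611957649274495420000 / 59049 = 162779346801376745.08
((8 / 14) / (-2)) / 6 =-1 / 21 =-0.05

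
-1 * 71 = -71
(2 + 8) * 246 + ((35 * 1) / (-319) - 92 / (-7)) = 2473.03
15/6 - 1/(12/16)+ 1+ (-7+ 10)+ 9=85/6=14.17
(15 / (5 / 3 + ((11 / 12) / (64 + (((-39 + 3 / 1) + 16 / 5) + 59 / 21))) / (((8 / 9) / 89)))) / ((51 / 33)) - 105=-102.78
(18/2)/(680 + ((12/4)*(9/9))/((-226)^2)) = 459684/34731683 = 0.01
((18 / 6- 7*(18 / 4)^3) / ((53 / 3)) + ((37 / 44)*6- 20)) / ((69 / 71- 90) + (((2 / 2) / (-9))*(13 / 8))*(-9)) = 3370441 / 5788607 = 0.58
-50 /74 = -25 /37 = -0.68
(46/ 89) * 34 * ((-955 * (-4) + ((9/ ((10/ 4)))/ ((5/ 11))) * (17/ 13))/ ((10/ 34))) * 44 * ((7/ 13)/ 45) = 10194337140064/ 84605625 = 120492.43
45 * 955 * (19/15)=54435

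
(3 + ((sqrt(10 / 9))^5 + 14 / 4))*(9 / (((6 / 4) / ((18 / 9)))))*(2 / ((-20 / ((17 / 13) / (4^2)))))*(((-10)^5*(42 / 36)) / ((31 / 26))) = 74867.78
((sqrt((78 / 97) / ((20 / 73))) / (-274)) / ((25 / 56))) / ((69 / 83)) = -1162* sqrt(2761590) / 114617625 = -0.02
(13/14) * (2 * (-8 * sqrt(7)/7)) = -104 * sqrt(7)/49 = -5.62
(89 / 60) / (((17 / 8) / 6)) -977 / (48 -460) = 229717 / 35020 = 6.56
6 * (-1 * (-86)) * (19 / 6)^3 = 294937 / 18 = 16385.39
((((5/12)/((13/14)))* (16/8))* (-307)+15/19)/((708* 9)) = -0.04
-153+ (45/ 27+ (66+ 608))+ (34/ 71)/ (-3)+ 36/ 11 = 410634/ 781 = 525.78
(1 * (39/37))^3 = 59319/50653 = 1.17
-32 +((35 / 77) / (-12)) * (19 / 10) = -32.07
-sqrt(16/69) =-4*sqrt(69)/69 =-0.48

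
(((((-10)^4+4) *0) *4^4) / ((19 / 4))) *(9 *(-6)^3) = 0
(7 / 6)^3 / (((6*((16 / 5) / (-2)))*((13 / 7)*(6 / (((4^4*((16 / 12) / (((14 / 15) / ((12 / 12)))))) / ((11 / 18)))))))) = -34300 / 3861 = -8.88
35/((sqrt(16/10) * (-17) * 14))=-5 * sqrt(10)/136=-0.12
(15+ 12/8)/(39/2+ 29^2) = 0.02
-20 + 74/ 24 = -203/ 12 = -16.92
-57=-57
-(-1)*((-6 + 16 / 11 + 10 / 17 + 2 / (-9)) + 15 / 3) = 1381 / 1683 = 0.82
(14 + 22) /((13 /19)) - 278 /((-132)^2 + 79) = 11968438 /227539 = 52.60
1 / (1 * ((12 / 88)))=22 / 3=7.33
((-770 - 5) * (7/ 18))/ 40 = -1085/ 144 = -7.53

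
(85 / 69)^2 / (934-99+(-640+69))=7225 / 1256904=0.01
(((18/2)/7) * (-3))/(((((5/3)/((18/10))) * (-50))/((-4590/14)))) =-334611/12250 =-27.32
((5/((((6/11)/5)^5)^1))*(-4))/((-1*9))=2516421875/17496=143828.41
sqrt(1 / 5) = 0.45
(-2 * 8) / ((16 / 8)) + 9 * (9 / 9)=1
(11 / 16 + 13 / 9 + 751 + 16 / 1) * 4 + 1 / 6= 110761 / 36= 3076.69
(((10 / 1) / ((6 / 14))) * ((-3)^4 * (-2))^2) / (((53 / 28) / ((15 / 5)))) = 51438240 / 53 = 970532.83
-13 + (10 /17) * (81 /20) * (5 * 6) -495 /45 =807 /17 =47.47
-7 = -7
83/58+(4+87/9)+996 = 175931/174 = 1011.10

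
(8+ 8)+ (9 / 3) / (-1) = 13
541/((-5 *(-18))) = 541/90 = 6.01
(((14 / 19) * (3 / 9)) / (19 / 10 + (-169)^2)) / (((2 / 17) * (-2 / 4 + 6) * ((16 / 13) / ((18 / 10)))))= 4641 / 238785844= 0.00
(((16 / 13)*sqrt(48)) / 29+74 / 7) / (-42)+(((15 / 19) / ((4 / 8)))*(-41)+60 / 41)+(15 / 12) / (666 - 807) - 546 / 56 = -394422587 / 5382111 - 32*sqrt(3) / 7917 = -73.29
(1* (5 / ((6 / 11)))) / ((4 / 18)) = 165 / 4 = 41.25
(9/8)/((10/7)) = 63/80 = 0.79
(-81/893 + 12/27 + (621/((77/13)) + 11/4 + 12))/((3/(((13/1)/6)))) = 3859941007/44557128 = 86.63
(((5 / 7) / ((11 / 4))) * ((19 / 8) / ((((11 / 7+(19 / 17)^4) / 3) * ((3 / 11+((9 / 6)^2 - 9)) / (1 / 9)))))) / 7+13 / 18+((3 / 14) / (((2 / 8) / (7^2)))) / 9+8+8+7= 3274537111 / 115351614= 28.39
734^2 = 538756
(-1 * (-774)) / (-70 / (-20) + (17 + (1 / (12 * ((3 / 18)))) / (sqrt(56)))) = 3554208 / 94135 - 3096 * sqrt(14) / 94135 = 37.63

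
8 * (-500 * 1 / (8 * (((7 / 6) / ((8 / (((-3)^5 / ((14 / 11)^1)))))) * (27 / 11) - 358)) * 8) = 128000 / 13643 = 9.38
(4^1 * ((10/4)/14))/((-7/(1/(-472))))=5/23128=0.00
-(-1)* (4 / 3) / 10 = 2 / 15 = 0.13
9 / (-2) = -9 / 2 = -4.50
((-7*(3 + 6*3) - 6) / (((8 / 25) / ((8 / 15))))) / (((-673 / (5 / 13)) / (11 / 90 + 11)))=6545 / 4038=1.62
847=847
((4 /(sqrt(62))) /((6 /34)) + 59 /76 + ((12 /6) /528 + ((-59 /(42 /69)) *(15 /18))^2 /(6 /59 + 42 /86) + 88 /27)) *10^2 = 3400 *sqrt(62) /93 + 67830119768975 /61323108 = 1106398.14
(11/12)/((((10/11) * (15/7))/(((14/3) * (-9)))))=-5929/300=-19.76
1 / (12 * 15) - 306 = -55079 / 180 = -305.99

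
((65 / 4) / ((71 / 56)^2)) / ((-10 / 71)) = -5096 / 71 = -71.77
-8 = -8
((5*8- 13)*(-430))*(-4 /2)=23220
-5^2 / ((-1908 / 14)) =175 / 954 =0.18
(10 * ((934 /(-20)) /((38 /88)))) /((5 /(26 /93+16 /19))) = -40726136 /167865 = -242.61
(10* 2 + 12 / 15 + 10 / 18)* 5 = 961 / 9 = 106.78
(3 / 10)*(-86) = -129 / 5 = -25.80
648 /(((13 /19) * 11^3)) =12312 /17303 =0.71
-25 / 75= -1 / 3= -0.33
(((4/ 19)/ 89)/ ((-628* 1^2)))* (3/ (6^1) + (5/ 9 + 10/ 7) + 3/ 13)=-4447/ 434867706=-0.00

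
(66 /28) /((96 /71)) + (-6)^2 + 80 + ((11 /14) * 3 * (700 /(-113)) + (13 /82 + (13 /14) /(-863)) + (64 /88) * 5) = 2107002846761 /19703518912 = 106.94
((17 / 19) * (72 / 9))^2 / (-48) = -1156 / 1083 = -1.07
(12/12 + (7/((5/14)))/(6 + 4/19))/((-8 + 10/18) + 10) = 11034/6785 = 1.63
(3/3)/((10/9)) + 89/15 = 41/6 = 6.83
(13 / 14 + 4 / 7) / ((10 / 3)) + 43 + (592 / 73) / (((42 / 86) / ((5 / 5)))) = 1841297 / 30660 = 60.06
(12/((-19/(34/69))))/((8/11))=-187/437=-0.43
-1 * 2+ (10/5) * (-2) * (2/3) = -14/3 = -4.67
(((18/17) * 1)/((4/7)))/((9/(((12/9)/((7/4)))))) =8/51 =0.16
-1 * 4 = -4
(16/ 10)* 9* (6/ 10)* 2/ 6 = 2.88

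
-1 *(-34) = 34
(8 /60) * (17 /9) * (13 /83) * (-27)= -442 /415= -1.07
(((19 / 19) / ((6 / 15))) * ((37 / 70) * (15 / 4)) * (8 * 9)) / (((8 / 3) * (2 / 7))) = 14985 / 32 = 468.28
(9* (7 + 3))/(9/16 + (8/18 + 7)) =12960/1153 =11.24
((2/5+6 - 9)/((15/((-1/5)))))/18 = 13/6750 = 0.00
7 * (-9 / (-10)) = 63 / 10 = 6.30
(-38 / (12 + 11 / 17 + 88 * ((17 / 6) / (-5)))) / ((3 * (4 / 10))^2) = 40375 / 56946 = 0.71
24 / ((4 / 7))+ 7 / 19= 805 / 19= 42.37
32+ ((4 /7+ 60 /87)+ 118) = 30706 /203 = 151.26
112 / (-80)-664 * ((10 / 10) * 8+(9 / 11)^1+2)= -7184.67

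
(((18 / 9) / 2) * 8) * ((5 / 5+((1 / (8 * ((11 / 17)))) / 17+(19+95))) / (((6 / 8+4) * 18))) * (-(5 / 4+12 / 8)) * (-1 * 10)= 50605 / 171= 295.94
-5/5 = -1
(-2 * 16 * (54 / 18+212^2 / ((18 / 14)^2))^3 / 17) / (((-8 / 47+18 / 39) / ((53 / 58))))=-2767924415476337315120936 / 23318036757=-118703150025930.69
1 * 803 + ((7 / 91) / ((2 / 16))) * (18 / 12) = 10451 / 13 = 803.92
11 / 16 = 0.69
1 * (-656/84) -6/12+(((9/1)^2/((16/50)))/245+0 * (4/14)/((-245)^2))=-8557/1176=-7.28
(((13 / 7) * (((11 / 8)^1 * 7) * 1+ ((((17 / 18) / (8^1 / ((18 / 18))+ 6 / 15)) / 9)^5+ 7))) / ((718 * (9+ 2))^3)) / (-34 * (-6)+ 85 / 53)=167033045865892112788661 / 547996650305011561153929967336415232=0.00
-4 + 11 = 7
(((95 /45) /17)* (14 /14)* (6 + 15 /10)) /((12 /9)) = 95 /136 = 0.70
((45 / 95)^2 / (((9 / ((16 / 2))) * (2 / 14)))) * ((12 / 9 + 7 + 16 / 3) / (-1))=-6888 / 361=-19.08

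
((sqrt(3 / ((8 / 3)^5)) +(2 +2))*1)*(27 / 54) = 27*sqrt(2) / 512 +2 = 2.07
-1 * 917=-917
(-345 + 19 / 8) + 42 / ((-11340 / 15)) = -24673 / 72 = -342.68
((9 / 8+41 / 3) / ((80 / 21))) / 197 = 497 / 25216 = 0.02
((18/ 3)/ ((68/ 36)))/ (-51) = -18/ 289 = -0.06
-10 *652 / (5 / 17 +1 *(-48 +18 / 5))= 3400 / 23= 147.83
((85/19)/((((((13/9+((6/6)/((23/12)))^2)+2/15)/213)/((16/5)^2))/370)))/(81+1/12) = 19595197347840/814148993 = 24068.32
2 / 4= 1 / 2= 0.50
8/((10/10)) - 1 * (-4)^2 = -8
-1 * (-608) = 608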